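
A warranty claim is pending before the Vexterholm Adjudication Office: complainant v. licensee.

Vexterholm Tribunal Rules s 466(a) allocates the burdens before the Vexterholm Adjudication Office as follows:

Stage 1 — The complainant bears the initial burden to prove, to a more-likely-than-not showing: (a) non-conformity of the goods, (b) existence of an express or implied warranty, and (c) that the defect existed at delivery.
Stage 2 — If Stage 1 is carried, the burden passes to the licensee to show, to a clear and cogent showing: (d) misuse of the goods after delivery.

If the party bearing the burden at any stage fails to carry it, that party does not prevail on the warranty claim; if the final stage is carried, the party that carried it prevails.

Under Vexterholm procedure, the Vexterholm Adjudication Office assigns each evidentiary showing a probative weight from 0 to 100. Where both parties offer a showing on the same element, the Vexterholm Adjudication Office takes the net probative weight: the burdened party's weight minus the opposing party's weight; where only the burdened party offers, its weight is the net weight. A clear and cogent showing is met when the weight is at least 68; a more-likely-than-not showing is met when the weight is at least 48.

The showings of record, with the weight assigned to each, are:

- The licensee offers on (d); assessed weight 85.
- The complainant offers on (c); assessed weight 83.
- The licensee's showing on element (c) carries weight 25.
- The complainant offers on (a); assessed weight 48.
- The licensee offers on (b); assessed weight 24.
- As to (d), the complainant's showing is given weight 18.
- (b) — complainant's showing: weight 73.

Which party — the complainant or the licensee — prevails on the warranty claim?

At Stage 1 the complainant must meet a more-likely-than-not showing (weight is at least 48): on (a) the weight is 48, ≥ 48, so (a) meets the standard; on (b) the weight is 73 less the opposing 24 gives net 49, ≥ 48, so (b) meets the standard; on (c) the weight is 83 less the opposing 25 gives net 58, ≥ 48, so (c) meets the standard.
  All elements met. The burden passes to the licensee.
At Stage 2 the licensee must meet a clear and cogent showing (weight is at least 68): on (d) the weight is 85 less the opposing 18 gives net 67, which does not reach 68, so (d) does not meet the standard.
  Stage 2 not carried; the licensee fails its burden.
The complainant prevails.

complainant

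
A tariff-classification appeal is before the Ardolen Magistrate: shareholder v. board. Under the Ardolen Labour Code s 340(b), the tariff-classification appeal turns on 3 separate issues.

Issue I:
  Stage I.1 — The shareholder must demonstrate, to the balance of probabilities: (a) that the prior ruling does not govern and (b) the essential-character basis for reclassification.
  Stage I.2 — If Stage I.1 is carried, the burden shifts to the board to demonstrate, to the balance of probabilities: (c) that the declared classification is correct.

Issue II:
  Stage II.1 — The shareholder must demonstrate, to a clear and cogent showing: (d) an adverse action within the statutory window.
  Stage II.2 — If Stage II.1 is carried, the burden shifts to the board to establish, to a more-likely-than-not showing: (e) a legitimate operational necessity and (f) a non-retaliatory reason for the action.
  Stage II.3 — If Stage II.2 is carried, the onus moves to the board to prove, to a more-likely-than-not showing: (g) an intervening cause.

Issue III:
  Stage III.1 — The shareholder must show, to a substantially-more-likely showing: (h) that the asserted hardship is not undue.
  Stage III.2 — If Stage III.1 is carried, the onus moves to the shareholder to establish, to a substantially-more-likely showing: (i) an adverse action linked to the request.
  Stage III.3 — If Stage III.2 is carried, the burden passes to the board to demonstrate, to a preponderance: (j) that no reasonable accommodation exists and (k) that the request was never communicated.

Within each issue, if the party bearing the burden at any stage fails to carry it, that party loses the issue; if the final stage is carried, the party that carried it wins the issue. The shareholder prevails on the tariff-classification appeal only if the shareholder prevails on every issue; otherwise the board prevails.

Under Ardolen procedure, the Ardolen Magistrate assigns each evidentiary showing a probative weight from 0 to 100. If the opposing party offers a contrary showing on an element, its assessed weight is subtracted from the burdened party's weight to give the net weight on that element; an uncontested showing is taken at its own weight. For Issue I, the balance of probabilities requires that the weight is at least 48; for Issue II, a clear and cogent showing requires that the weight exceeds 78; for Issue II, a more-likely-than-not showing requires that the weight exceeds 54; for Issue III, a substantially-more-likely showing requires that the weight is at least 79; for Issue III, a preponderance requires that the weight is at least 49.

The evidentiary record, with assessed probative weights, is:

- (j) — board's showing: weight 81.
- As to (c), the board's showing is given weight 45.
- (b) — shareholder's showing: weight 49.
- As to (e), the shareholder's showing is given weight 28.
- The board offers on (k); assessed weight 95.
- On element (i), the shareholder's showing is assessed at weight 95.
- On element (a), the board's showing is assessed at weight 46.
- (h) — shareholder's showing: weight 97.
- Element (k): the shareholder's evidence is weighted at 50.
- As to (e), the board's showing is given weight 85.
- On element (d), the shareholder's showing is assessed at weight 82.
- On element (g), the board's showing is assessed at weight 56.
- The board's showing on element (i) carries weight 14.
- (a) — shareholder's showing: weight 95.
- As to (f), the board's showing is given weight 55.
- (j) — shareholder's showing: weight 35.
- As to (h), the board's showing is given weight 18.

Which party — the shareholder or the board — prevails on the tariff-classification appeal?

board

— Issue I —
Stage I.1 (shareholder, the balance of probabilities, weight is at least 48): (a) net 95−46=49 ≥ 48 — meets; (b) 49 ≥ 48 — meets.
  Stage I.1 is satisfied; the onus moves to the board.
Stage I.2 (board, the balance of probabilities, weight is at least 48): (c) 45 < 48 — fails.
  Stage I.2 not carried; the board fails its burden.
The analysis ends at Stage I.2; the shareholder prevails on this issue.
— Issue II —
Stage II.1 — burden on shareholder; standard: a clear and cogent showing (weight exceeds 78).
    (d): 82 > 78 [met]
  Stage II.1 carried; the burden shifts to the board.
Stage II.2 — burden on board; standard: a more-likely-than-not showing (weight exceeds 54).
    (e): 85 − 28 = 57 > 54 [met]
    (f): 55 > 54 [met]
  All elements met. The board retains the burden for Stage II.3.
Stage II.3 — burden on board; standard: a more-likely-than-not showing (weight exceeds 54).
    (g): 56 > 54 [met]
  Stage II.3 carried; the final stage is satisfied.
All stages carried — the board prevails on this issue.
— Issue III —
Stage III.1 (shareholder, a substantially-more-likely showing, weight is at least 79): (h) net 97−18=79 ≥ 79 — meets.
  Stage III.1 carried; the burden remains with the shareholder.
Stage III.2 (shareholder, a substantially-more-likely showing, weight is at least 79): (i) net 95−14=81 ≥ 79 — meets.
  Stage III.2 carried; the burden shifts to the board.
Stage III.3 (board, a preponderance, weight is at least 49): (j) net 81−35=46 < 49 — fails; (k) net 95−50=45 < 49 — fails.
  The board does not carry Stage III.3.
So the shareholder prevails on this issue.
Per-issue: Issue I → shareholder; Issue II → board; Issue III → shareholder. The shareholder must prevail on every issue; overall, the board prevails.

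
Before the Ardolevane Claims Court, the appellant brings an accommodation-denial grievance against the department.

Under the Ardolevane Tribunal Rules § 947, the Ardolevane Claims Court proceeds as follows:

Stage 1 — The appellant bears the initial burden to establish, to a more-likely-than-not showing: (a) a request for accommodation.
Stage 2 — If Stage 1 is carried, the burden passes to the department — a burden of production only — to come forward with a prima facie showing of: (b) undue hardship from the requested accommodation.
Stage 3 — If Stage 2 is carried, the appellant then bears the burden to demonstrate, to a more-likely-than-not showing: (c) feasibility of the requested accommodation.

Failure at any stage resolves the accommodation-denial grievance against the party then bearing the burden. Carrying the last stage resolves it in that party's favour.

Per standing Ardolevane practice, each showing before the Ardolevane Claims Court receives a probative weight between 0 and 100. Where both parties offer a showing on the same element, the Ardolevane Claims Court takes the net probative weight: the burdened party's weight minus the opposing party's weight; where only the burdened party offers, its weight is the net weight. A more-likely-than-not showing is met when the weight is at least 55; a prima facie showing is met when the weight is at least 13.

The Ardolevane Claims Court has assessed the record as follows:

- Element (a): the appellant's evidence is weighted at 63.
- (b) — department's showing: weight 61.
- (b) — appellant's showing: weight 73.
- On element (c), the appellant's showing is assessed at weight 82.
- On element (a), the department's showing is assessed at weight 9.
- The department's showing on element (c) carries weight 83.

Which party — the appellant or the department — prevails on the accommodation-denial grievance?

Stage 1 — burden on appellant; standard: a more-likely-than-not showing (weight is at least 55).
    (a): 63 − 9 = 54 < 55 [not met]
  Stage 1 not carried; the appellant fails its burden.
So the department prevails.

department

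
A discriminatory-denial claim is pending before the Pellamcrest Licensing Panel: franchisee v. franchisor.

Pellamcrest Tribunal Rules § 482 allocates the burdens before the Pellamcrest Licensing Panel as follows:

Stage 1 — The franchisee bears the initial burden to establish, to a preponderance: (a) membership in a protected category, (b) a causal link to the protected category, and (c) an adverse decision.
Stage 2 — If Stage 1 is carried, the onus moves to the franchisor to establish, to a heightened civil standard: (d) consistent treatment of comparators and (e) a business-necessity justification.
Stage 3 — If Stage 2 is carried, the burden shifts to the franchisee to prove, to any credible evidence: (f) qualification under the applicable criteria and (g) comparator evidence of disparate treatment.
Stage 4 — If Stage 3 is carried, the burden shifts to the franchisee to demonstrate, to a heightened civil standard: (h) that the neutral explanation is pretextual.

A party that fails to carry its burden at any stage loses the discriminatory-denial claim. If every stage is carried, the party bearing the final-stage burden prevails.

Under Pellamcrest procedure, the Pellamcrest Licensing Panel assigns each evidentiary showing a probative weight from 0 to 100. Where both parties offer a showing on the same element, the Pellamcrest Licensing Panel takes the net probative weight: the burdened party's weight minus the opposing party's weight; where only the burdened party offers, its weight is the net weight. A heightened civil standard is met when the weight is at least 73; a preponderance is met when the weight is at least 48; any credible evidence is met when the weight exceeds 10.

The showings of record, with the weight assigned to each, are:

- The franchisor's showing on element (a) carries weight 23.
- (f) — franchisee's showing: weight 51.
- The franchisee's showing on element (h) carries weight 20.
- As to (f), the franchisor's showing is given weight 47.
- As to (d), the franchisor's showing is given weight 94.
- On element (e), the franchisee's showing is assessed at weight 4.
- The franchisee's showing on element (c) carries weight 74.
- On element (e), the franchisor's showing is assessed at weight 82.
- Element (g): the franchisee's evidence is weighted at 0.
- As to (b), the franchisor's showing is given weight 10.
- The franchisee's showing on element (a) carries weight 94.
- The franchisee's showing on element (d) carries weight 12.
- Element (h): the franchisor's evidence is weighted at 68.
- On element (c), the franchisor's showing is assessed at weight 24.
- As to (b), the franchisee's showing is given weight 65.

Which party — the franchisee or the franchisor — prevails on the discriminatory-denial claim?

At Stage 1 the franchisee must meet a preponderance (weight is at least 48): on (a) the weight is 94 less the opposing 23 gives net 71, which does reach 48, so (a) meets the standard; on (b) the weight is 65 less the opposing 10 gives net 55, which does reach 48, so (b) meets the standard; on (c) the weight is 74 less the opposing 24 gives net 50, ≥ 48, so (c) meets the standard.
  Stage 1 is satisfied; the onus moves to the franchisor.
At Stage 2 the franchisor must meet a heightened civil standard (weight is at least 73): on (d) the weight is 94 less the opposing 12 gives net 82, ≥ 73, so (d) meets the standard; on (e) the weight is 82 less the opposing 4 gives net 78, which does reach 73, so (e) meets the standard.
  Stage 2 carried; the burden shifts to the franchisee.
At Stage 3 the franchisee must meet any credible evidence (weight exceeds 10): on (f) the weight is 51 less the opposing 47 gives net 4, ≤ 10, so (f) does not meet the standard; on (g) the weight is 0, which does not exceed 10, so (g) does not meet the standard.
  Stage 3 not carried; the franchisee fails its burden.
The analysis ends at Stage 3; the franchisor prevails.

franchisor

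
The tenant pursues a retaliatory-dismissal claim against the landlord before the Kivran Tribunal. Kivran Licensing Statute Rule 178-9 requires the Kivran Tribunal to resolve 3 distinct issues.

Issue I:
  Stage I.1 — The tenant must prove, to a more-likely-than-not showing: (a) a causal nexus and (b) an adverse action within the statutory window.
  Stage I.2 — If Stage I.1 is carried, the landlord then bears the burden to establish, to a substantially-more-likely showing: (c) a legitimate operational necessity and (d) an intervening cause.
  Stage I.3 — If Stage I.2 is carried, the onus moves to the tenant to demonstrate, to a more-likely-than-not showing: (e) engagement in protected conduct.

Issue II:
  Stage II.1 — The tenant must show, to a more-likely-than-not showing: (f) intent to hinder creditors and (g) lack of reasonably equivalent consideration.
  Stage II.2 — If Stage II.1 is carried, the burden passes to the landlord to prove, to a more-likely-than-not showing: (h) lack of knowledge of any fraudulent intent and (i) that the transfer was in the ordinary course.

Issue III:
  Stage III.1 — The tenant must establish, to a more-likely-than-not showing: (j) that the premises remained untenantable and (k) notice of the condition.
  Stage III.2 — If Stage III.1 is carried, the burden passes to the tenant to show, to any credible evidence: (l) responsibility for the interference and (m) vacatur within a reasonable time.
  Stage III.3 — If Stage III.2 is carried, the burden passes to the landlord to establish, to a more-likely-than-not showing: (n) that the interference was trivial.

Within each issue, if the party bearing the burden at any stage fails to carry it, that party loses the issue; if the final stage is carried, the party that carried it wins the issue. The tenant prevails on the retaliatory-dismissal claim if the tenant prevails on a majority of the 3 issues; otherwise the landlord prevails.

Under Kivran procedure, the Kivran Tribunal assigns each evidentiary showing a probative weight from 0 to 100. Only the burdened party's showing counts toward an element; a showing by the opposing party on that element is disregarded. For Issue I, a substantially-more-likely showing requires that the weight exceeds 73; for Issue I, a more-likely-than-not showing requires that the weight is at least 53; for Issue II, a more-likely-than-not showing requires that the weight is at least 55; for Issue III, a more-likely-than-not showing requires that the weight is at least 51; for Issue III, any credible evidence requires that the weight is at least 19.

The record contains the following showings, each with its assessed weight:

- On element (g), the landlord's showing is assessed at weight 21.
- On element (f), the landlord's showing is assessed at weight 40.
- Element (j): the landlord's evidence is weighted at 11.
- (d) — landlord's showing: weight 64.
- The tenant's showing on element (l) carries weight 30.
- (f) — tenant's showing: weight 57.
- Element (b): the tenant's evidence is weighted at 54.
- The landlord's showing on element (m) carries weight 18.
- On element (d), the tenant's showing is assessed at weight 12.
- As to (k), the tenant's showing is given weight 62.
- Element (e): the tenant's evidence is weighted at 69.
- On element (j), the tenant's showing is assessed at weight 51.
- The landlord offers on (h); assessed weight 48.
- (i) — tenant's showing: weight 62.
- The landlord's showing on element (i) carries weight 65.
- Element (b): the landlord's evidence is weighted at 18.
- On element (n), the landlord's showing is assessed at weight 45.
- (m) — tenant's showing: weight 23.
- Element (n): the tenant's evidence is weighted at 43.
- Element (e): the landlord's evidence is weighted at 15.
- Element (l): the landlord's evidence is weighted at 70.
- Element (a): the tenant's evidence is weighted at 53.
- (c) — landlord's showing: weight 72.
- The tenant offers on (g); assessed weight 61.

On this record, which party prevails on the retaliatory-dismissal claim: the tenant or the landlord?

tenant

— Issue I —
Stage I.1 (tenant, a more-likely-than-not showing, weight is at least 53): (a) 53 ≥ 53 — meets; (b) 54 (landlord's 18 disregarded) ≥ 53 — meets.
  All elements met. The burden passes to the landlord.
Stage I.2 (landlord, a substantially-more-likely showing, weight exceeds 73): (c) 72 ≤ 73 — fails; (d) 64 (tenant's 12 disregarded) ≤ 73 — fails.
  Stage I.2 not carried; the landlord fails its burden.
So the tenant prevails on this issue.
— Issue II —
Stage II.1 — burden on tenant; standard: a more-likely-than-not showing (weight is at least 55).
    (f): 57 (landlord's 40 disregarded) ≥ 55 [met]
    (g): 61 (landlord's 21 disregarded) ≥ 55 [met]
  Stage II.1 is satisfied; the onus moves to the landlord.
Stage II.2 — burden on landlord; standard: a more-likely-than-not showing (weight is at least 55).
    (h): 48 < 55 [not met]
    (i): 65 (tenant's 62 disregarded) ≥ 55 [met]
  Not every element is met, so the landlord fails to carry Stage II.2.
The analysis ends at Stage II.2; the tenant prevails on this issue.
— Issue III —
Stage III.1 (tenant, a more-likely-than-not showing, weight is at least 51): (j) 51 (landlord's 11 disregarded) ≥ 51 — meets; (k) 62 ≥ 51 — meets.
  Stage III.1 carried; the burden remains with the tenant.
Stage III.2 (tenant, any credible evidence, weight is at least 19): (l) 30 (landlord's 70 disregarded) ≥ 19 — meets; (m) 23 (landlord's 18 disregarded) ≥ 19 — meets.
  The tenant carries Stage III.2; the landlord now bears the burden.
Stage III.3 (landlord, a more-likely-than-not showing, weight is at least 51): (n) 45 (tenant's 43 disregarded) < 51 — fails.
  Not every element is met, so the landlord fails to carry Stage III.3.
So the tenant prevails on this issue.
Per-issue: Issue I → tenant; Issue II → tenant; Issue III → tenant. The tenant must prevail on a majority of issues; overall, the tenant prevails.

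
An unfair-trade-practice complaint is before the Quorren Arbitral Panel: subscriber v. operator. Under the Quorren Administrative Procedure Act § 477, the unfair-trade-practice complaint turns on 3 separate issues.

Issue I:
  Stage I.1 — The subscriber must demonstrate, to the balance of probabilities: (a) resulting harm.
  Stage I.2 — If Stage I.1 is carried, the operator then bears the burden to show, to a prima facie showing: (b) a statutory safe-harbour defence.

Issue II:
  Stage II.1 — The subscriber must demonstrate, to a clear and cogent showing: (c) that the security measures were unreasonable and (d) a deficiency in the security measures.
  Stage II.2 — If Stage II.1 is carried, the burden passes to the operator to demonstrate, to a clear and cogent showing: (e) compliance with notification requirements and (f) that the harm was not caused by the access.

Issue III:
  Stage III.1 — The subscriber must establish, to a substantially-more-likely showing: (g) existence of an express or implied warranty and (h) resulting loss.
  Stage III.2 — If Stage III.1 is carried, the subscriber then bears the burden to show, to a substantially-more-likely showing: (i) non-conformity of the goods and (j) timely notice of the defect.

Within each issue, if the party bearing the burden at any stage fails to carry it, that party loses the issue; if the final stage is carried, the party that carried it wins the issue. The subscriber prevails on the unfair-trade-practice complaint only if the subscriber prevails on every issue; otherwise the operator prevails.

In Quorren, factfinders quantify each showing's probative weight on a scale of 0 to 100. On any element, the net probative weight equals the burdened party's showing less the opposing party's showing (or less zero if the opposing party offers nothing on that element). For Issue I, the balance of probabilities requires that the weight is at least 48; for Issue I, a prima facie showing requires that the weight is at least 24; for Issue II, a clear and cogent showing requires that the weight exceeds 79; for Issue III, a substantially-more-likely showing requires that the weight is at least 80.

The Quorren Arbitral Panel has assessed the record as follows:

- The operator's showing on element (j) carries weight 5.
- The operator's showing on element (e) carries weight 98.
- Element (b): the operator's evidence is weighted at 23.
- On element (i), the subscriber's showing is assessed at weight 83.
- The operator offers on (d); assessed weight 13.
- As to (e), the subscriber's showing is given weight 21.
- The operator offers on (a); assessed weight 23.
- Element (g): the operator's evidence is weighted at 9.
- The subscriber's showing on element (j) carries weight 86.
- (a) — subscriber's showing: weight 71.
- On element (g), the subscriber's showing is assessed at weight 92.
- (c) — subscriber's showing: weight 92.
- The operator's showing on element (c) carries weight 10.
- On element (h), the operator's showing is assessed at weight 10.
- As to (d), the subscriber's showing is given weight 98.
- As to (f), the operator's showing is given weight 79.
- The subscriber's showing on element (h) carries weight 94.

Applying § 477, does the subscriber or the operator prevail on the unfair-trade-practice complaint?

subscriber

— Issue I —
At Stage I.1 the subscriber must meet the balance of probabilities (weight is at least 48): on (a) the weight is 71 less the opposing 23 gives net 48, ≥ 48, so (a) meets the standard.
  All elements met. The burden passes to the operator.
At Stage I.2 the operator must meet a prima facie showing (weight is at least 24): on (b) the weight is 23, < 24, so (b) does not meet the standard.
  Not every element is met, so the operator fails to carry Stage I.2.
The analysis ends at Stage I.2; the subscriber prevails on this issue.
— Issue II —
Stage II.1 (subscriber, a clear and cogent showing, weight exceeds 79): (c) net 92−10=82 > 79 — meets; (d) net 98−13=85 > 79 — meets.
  All elements met. The burden passes to the operator.
Stage II.2 (operator, a clear and cogent showing, weight exceeds 79): (e) net 98−21=77 ≤ 79 — fails; (f) 79 ≤ 79 — fails.
  Not every element is met, so the operator fails to carry Stage II.2.
The subscriber prevails on this issue.
— Issue III —
Stage III.1 (subscriber, a substantially-more-likely showing, weight is at least 80): (g) net 92−9=83 ≥ 80 — meets; (h) net 94−10=84 ≥ 80 — meets.
  Stage III.1 carried; the burden remains with the subscriber.
Stage III.2 (subscriber, a substantially-more-likely showing, weight is at least 80): (i) 83 ≥ 80 — meets; (j) net 86−5=81 ≥ 80 — meets.
  Stage III.2 carried; the final stage is satisfied.
With every stage satisfied, the subscriber prevails on this issue.
Per-issue: Issue I → subscriber; Issue II → subscriber; Issue III → subscriber. The subscriber must prevail on every issue; overall, the subscriber prevails.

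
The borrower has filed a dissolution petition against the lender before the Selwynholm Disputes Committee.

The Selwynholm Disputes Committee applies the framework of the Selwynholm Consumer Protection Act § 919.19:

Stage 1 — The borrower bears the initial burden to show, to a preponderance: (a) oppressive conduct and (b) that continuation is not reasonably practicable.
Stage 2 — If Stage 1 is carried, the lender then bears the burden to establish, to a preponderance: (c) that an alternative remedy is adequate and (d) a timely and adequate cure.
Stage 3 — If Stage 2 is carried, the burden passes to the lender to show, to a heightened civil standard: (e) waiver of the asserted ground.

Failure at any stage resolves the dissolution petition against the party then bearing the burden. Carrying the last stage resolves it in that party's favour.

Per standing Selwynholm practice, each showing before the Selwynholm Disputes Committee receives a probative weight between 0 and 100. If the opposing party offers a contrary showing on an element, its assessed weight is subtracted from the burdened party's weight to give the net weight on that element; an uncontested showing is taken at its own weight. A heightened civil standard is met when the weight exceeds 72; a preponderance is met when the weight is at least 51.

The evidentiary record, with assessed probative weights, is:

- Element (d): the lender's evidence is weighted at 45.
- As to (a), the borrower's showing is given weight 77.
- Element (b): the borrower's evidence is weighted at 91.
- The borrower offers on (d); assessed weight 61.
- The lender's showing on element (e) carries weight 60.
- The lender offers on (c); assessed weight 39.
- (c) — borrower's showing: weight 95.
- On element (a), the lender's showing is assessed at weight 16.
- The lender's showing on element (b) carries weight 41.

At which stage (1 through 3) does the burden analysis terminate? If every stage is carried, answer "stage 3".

stage 1

At Stage 1 the borrower must meet a preponderance (weight is at least 51): on (a) the weight is 77 less the opposing 16 gives net 61, which does reach 51, so (a) meets the standard; on (b) the weight is 91 less the opposing 41 gives net 50, which does not reach 51, so (b) does not meet the standard.
  Stage 1 not carried; the borrower fails its burden.
So the lender prevails.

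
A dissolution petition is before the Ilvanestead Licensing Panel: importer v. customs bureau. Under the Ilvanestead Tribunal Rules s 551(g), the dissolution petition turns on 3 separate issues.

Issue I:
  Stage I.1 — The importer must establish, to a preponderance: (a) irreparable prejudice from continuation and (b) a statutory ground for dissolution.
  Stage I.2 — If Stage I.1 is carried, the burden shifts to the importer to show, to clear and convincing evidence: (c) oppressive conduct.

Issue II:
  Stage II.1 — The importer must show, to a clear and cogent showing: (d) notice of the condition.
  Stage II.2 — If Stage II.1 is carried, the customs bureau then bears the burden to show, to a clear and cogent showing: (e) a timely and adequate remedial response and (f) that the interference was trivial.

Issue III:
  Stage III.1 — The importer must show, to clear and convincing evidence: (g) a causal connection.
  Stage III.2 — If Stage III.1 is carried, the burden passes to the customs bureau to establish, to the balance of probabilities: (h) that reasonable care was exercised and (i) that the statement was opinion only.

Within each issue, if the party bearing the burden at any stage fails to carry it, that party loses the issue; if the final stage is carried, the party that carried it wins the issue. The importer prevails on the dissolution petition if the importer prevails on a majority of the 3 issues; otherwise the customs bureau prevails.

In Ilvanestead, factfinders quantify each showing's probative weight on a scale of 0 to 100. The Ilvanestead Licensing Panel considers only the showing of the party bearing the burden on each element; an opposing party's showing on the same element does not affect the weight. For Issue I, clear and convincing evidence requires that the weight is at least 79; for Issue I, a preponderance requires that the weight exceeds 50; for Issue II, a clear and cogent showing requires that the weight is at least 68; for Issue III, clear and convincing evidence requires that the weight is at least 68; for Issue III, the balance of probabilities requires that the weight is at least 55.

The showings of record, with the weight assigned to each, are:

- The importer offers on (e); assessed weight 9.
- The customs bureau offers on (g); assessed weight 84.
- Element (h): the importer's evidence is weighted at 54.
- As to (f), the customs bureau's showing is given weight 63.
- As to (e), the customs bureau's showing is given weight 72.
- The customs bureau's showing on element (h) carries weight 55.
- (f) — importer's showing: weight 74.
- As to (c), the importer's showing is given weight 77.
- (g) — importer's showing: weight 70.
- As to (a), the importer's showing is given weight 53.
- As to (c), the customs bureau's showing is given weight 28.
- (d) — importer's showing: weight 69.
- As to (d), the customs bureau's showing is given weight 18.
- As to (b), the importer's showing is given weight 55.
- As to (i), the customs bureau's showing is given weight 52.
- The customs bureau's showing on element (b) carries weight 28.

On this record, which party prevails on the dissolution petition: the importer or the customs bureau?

importer

— Issue I —
At Stage I.1 the importer must meet a preponderance (weight exceeds 50): on (a) the weight is 53, which does exceed 50, so (a) meets the standard; on (b) the weight is 55 (the customs bureau's 28 is given no effect), which does exceed 50, so (b) meets the standard.
  Stage I.1 is satisfied; the importer continues to bear the burden.
At Stage I.2 the importer must meet clear and convincing evidence (weight is at least 79): on (c) the weight is 77 (the customs bureau's 28 is given no effect), which does not reach 79, so (c) does not meet the standard.
  The importer does not carry Stage I.2.
The analysis ends at Stage I.2; the customs bureau prevails on this issue.
— Issue II —
At Stage II.1 the importer must meet a clear and cogent showing (weight is at least 68): on (d) the weight is 69 (the customs bureau's 18 is given no effect), ≥ 68, so (d) meets the standard.
  Stage II.1 is satisfied; the onus moves to the customs bureau.
At Stage II.2 the customs bureau must meet a clear and cogent showing (weight is at least 68): on (e) the weight is 72 (the importer's 9 is given no effect), ≥ 68, so (e) meets the standard; on (f) the weight is 63 (the importer's 74 is given no effect), < 68, so (f) does not meet the standard.
  The customs bureau does not carry Stage II.2.
So the importer prevails on this issue.
— Issue III —
Stage III.1 (importer, clear and convincing evidence, weight is at least 68): (g) 70 (customs bureau's 84 disregarded) ≥ 68 — meets.
  All elements met. The burden passes to the customs bureau.
Stage III.2 (customs bureau, the balance of probabilities, weight is at least 55): (h) 55 (importer's 54 disregarded) ≥ 55 — meets; (i) 52 < 55 — fails.
  Not every element is met, so the customs bureau fails to carry Stage III.2.
So the importer prevails on this issue.
Per-issue: Issue I → customs bureau; Issue II → importer; Issue III → importer. The importer must prevail on a majority of issues; overall, the importer prevails.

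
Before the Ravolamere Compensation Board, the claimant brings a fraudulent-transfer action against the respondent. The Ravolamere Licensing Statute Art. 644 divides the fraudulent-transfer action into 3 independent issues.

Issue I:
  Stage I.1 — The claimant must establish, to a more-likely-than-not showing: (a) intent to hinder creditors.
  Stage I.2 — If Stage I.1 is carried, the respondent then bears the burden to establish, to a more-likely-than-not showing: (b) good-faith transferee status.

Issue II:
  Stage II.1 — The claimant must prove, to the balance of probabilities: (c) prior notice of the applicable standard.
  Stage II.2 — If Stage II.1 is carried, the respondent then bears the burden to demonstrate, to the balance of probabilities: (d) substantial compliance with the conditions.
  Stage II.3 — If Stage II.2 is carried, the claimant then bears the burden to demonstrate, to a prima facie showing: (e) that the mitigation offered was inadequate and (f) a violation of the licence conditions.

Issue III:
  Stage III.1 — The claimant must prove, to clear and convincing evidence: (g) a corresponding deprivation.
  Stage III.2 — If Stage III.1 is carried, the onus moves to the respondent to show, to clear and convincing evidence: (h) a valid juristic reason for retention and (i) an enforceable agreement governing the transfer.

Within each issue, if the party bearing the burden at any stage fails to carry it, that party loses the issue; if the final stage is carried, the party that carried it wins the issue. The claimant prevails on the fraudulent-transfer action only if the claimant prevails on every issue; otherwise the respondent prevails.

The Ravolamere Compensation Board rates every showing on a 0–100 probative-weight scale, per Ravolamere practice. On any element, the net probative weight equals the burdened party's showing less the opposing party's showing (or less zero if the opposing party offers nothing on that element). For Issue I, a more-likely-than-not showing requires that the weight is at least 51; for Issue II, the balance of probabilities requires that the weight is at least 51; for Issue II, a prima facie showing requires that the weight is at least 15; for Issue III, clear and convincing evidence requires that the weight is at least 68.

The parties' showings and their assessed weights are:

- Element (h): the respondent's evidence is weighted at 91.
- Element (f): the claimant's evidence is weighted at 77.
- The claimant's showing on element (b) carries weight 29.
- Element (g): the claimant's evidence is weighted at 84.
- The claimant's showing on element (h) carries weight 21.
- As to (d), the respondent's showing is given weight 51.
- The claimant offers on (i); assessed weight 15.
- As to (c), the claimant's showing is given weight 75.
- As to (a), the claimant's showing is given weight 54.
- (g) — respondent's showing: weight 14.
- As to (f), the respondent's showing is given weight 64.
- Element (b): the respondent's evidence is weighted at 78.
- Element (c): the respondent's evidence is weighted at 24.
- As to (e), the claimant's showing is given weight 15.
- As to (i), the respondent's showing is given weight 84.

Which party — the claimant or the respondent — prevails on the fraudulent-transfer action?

— Issue I —
At Stage I.1 the claimant must meet a more-likely-than-not showing (weight is at least 51): on (a) the weight is 54, ≥ 51, so (a) meets the standard.
  All elements met. The burden passes to the respondent.
At Stage I.2 the respondent must meet a more-likely-than-not showing (weight is at least 51): on (b) the weight is 78 less the opposing 29 gives net 49, < 51, so (b) does not meet the standard.
  The respondent does not carry Stage I.2.
The claimant prevails on this issue.
— Issue II —
Stage II.1 — burden on claimant; standard: the balance of probabilities (weight is at least 51).
    (c): 75 − 24 = 51 ≥ 51 [met]
  All elements met. The burden passes to the respondent.
Stage II.2 — burden on respondent; standard: the balance of probabilities (weight is at least 51).
    (d): 51 ≥ 51 [met]
  Stage II.2 is satisfied; the onus moves to the claimant.
Stage II.3 — burden on claimant; standard: a prima facie showing (weight is at least 15).
    (e): 15 ≥ 15 [met]
    (f): 77 − 64 = 13 < 15 [not met]
  Not every element is met, so the claimant fails to carry Stage II.3.
The respondent prevails on this issue.
— Issue III —
Stage III.1 — burden on claimant; standard: clear and convincing evidence (weight is at least 68).
    (g): 84 − 14 = 70 ≥ 68 [met]
  Stage III.1 is satisfied; the onus moves to the respondent.
Stage III.2 — burden on respondent; standard: clear and convincing evidence (weight is at least 68).
    (h): 91 − 21 = 70 ≥ 68 [met]
    (i): 84 − 15 = 69 ≥ 68 [met]
  All elements met at the final stage.
Every stage carried; the respondent prevails on this issue.
Per-issue: Issue I → claimant; Issue II → respondent; Issue III → respondent. The claimant must prevail on every issue; overall, the respondent prevails.

respondent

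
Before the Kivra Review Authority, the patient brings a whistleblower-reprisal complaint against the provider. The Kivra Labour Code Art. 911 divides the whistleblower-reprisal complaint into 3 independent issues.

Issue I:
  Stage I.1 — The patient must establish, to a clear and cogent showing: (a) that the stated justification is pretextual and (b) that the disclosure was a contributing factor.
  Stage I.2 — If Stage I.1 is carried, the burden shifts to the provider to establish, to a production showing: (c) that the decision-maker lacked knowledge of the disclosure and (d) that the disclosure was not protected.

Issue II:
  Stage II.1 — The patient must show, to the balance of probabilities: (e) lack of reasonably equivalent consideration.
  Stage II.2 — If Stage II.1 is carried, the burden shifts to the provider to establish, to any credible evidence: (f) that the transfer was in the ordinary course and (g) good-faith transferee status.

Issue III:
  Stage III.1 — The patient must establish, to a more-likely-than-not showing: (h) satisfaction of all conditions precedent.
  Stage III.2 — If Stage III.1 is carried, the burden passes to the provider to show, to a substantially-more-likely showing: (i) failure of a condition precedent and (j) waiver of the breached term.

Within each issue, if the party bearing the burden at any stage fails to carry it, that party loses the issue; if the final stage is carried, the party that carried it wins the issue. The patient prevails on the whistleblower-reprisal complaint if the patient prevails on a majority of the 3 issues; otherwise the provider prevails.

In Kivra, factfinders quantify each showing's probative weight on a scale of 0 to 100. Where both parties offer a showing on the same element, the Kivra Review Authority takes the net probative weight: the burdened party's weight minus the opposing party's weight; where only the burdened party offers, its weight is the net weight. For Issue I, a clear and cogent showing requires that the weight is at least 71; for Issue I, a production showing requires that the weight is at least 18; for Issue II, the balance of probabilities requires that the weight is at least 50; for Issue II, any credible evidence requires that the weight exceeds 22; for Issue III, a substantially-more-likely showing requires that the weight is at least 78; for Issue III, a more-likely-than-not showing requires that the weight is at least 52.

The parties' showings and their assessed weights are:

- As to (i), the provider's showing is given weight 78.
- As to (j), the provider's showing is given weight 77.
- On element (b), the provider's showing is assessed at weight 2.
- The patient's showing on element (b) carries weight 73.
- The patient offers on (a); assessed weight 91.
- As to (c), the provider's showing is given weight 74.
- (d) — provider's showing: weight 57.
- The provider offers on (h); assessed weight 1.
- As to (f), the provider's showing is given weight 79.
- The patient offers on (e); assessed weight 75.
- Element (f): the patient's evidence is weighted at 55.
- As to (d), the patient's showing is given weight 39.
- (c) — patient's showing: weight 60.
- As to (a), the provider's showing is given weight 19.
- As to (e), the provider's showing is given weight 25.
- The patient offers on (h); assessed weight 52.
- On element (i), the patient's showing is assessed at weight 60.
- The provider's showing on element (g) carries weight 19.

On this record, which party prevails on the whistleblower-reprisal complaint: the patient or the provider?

— Issue I —
Stage I.1 — burden on patient; standard: a clear and cogent showing (weight is at least 71).
    (a): 91 − 19 = 72 ≥ 71 [met]
    (b): 73 − 2 = 71 ≥ 71 [met]
  Stage I.1 carried; the burden shifts to the provider.
Stage I.2 — burden on provider; standard: a production showing (weight is at least 18).
    (c): 74 − 60 = 14 < 18 [not met]
    (d): 57 − 39 = 18 ≥ 18 [met]
  Not every element is met, so the provider fails to carry Stage I.2.
So the patient prevails on this issue.
— Issue II —
Stage II.1 (patient, the balance of probabilities, weight is at least 50): (e) net 75−25=50 ≥ 50 — meets.
  Stage II.1 carried; the burden shifts to the provider.
Stage II.2 (provider, any credible evidence, weight exceeds 22): (f) net 79−55=24 > 22 — meets; (g) 19 ≤ 22 — fails.
  Stage II.2 not carried; the provider fails its burden.
So the patient prevails on this issue.
— Issue III —
At Stage III.1 the patient must meet a more-likely-than-not showing (weight is at least 52): on (h) the weight is 52 less the opposing 1 gives net 51, which does not reach 52, so (h) does not meet the standard.
  The patient does not carry Stage III.1.
The provider prevails on this issue.
Per-issue: Issue I → patient; Issue II → patient; Issue III → provider. The patient must prevail on a majority of issues; overall, the patient prevails.

patient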